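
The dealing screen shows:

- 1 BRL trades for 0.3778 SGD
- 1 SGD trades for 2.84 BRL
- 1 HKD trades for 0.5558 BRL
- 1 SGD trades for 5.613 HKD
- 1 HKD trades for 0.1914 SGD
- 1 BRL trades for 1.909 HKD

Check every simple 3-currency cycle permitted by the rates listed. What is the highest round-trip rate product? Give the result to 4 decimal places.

1.1786

HKD→BRL→SGD→HKD: 0.5558 × 0.3778 × 5.613 = 1.17862
HKD→SGD→BRL→HKD: 0.1914 × 2.84 × 1.909 = 1.03769
Maximum is HKD→BRL→SGD→HKD at 1.1786; arbitrage exists.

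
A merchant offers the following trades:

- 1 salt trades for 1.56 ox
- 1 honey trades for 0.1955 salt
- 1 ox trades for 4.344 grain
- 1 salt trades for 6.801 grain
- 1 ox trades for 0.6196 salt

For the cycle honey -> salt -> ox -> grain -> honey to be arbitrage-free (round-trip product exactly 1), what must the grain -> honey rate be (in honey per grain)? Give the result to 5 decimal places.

Known legs of the cycle: 0.1955 × 1.56 × 4.344 = 1.32483312
For no arbitrage the full-cycle product must be 1, so the missing rate is 1 / 1.32483312 ≈ 0.7548120.

0.75481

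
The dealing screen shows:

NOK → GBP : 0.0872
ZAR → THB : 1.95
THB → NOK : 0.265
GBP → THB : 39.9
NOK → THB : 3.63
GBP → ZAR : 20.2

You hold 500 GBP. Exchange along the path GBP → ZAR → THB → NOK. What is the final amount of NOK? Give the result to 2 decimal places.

500 GBP × 20.2 = 10100 ZAR
10100 ZAR × 1.95 = 19695 THB
19695 THB × 0.265 = 5219.175 NOK

5219.18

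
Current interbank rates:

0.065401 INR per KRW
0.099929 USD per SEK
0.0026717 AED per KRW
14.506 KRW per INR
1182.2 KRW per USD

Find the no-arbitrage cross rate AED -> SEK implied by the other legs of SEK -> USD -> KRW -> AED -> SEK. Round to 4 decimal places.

Known legs of the cycle: 0.099929 × 1182.2 × 0.0026717 = 0.31562412165446
For no arbitrage the full-cycle product must be 1, so the missing rate is 1 / 0.31562412165446 ≈ 3.168326.

3.1683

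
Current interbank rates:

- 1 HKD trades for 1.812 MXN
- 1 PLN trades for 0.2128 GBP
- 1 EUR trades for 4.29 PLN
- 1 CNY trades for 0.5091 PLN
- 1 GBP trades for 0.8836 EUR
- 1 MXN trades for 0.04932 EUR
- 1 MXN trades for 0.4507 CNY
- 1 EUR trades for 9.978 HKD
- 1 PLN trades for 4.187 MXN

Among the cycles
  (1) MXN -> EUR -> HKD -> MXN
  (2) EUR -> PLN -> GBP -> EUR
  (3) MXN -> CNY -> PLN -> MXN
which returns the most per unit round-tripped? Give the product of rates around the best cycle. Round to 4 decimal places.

(1) 0.04932 × 9.978 × 1.812 = 0.89171
(2) 4.29 × 0.2128 × 0.8836 = 0.80665
(3) 0.4507 × 0.5091 × 4.187 = 0.96071
Highest is cycle (3) at 0.9607 (≤1, no arbitrage).

0.9607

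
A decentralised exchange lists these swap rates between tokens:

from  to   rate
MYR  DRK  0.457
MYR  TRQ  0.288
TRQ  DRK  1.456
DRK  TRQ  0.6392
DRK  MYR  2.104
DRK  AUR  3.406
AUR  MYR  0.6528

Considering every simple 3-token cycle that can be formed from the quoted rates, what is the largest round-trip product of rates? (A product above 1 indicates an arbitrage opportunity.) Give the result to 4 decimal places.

1.0161

DRK→AUR→MYR→DRK: 3.406 × 0.6528 × 0.457 = 1.01611
DRK→MYR→TRQ→DRK: 2.104 × 0.288 × 1.456 = 0.88227
Maximum is DRK→AUR→MYR→DRK at 1.0161; arbitrage exists.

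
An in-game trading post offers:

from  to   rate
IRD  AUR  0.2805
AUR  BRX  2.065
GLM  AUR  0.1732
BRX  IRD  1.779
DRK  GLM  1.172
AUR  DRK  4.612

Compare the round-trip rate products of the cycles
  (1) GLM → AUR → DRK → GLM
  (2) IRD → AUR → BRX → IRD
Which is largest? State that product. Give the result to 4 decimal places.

(1) 0.1732 × 4.612 × 1.172 = 0.93619
(2) 0.2805 × 2.065 × 1.779 = 1.03045
Highest is cycle (2) at 1.0305 (>1, arbitrage).

1.0305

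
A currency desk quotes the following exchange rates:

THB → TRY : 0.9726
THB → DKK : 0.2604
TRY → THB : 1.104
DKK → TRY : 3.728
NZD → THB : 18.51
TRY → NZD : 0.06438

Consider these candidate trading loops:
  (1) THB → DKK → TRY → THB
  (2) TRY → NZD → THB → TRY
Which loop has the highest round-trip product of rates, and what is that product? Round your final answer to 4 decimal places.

1.1590

(1) 0.2604 × 3.728 × 1.104 = 1.07173
(2) 0.06438 × 18.51 × 0.9726 = 1.15902
Highest is cycle (2) at 1.1590 (>1, arbitrage).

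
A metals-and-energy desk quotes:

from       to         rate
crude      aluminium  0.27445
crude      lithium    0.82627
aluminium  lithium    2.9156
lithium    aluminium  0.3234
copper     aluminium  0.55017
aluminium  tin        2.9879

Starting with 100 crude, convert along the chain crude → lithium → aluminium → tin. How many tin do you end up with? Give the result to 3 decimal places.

100 crude × 0.82627 = 82.627 lithium
82.627 lithium × 0.3234 = 26.7215718 aluminium
26.7215718 aluminium × 2.9879 = 79.84138438122 tin

79.841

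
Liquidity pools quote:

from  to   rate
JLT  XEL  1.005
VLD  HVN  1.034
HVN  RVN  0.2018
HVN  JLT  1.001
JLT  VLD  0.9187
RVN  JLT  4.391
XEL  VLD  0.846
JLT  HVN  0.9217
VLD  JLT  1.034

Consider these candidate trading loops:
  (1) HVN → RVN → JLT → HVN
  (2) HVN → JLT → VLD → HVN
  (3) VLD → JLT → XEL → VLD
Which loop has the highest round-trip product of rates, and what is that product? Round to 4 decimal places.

0.9509

(1) 0.2018 × 4.391 × 0.9217 = 0.81672
(2) 1.001 × 0.9187 × 1.034 = 0.95089
(3) 1.034 × 1.005 × 0.846 = 0.87914
Highest is cycle (2) at 0.9509 (≤1, no arbitrage).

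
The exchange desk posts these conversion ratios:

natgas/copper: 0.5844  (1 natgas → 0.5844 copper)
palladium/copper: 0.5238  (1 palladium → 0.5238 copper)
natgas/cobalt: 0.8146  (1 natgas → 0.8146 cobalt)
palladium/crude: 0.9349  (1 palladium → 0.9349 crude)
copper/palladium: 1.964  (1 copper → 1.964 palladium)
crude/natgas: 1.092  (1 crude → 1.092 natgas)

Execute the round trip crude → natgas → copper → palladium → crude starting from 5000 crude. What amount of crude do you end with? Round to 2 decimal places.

5000 crude × 1.092 = 5460 natgas
5460 natgas × 0.5844 = 3190.824 copper
3190.824 copper × 1.964 = 6266.778336 palladium
6266.778336 palladium × 0.9349 = 5858.8110663264 crude

5858.81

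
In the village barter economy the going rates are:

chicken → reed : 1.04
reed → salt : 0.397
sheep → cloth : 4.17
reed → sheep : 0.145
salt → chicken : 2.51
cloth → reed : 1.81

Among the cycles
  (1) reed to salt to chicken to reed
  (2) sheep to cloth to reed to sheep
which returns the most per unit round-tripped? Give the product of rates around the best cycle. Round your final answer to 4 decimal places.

1.0944

(1) 0.397 × 2.51 × 1.04 = 1.03633
(2) 4.17 × 1.81 × 0.145 = 1.09442
Highest is cycle (2) at 1.0944 (>1, arbitrage).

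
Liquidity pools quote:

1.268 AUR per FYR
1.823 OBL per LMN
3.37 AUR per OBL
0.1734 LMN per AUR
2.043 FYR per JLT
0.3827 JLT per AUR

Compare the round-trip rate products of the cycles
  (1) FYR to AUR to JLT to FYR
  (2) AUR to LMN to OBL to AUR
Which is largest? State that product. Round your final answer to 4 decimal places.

1.0653

(1) 1.268 × 0.3827 × 2.043 = 0.99139
(2) 0.1734 × 1.823 × 3.37 = 1.06528
Highest is cycle (2) at 1.0653 (>1, arbitrage).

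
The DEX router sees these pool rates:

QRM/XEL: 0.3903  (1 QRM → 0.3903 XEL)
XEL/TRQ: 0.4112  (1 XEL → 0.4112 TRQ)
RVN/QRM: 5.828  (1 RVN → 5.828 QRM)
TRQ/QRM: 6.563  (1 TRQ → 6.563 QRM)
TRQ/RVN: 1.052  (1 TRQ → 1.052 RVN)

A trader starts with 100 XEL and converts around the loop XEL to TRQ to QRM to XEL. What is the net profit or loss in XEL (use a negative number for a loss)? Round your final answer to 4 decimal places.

100 XEL × 0.4112 = 41.12 TRQ
41.12 TRQ × 6.563 = 269.87056 QRM
269.87056 QRM × 0.3903 = 105.330479568 XEL
Net change: 105.330479568 − 100 = 5.330479568 XEL

5.3305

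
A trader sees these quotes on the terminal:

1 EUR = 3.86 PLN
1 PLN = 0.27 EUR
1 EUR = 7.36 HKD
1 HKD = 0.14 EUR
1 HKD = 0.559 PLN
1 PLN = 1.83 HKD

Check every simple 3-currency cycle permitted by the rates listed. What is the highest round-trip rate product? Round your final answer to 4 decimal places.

1.1108

HKD→PLN→EUR→HKD: 0.559 × 0.27 × 7.36 = 1.11084
HKD→EUR→PLN→HKD: 0.14 × 3.86 × 1.83 = 0.98893
Maximum is HKD→PLN→EUR→HKD at 1.1108; arbitrage exists.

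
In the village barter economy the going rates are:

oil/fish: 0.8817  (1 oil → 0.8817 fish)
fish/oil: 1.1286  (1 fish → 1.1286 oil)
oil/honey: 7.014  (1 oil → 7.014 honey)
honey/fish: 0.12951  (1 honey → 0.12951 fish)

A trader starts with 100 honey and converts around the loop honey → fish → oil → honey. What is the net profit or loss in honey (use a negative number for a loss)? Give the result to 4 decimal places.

2.5201

100 honey × 0.12951 = 12.951 fish
12.951 fish × 1.1286 = 14.6164986 oil
14.6164986 oil × 7.014 = 102.5201211804 honey
Net change: 102.5201211804 − 100 = 2.5201211804 honey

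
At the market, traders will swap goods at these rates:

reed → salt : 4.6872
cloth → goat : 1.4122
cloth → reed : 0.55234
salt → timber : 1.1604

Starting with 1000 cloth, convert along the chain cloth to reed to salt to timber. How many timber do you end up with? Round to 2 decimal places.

1000 cloth × 0.55234 = 552.34 reed
552.34 reed × 4.6872 = 2588.928048 salt
2588.928048 salt × 1.1604 = 3004.1921068992 timber

3004.19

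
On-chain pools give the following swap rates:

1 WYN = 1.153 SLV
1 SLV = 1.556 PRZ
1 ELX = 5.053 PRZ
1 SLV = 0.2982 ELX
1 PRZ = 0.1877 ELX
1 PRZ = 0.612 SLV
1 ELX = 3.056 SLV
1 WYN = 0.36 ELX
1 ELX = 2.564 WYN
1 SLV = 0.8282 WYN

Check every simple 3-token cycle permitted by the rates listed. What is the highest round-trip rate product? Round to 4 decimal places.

0.9222

PRZ→SLV→ELX→PRZ: 0.612 × 0.2982 × 5.053 = 0.92216
SLV→WYN→ELX→SLV: 0.8282 × 0.36 × 3.056 = 0.91115
PRZ→ELX→SLV→PRZ: 0.1877 × 3.056 × 1.556 = 0.89254
SLV→ELX→WYN→SLV: 0.2982 × 2.564 × 1.153 = 0.88157
Maximum is PRZ→SLV→ELX→PRZ at 0.9222; no arbitrage — every cycle loses value.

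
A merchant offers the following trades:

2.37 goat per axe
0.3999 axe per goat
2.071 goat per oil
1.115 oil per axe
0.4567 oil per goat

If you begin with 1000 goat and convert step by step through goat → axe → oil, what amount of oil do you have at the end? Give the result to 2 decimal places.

1000 goat × 0.3999 = 399.9 axe
399.9 axe × 1.115 = 445.8885 oil

445.89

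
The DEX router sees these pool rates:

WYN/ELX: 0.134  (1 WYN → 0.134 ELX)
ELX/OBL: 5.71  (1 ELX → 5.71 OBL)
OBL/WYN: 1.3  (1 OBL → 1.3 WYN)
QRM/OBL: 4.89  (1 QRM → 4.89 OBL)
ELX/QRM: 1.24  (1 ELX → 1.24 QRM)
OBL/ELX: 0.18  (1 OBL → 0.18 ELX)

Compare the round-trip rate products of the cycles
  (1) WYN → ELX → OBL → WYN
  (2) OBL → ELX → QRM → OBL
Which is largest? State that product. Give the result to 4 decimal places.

1.0914

(1) 0.134 × 5.71 × 1.3 = 0.99468
(2) 0.18 × 1.24 × 4.89 = 1.09145
Highest is cycle (2) at 1.0914 (>1, arbitrage).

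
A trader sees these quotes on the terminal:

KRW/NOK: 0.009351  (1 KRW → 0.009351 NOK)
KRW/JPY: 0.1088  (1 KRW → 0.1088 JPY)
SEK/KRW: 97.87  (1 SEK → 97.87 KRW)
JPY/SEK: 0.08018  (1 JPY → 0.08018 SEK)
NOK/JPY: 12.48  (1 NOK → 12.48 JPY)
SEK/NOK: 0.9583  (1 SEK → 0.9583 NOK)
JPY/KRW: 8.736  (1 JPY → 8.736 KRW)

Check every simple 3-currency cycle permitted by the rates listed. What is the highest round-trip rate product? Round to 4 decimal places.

1.0195

JPY→KRW→NOK→JPY: 8.736 × 0.009351 × 12.48 = 1.01950
JPY→SEK→NOK→JPY: 0.08018 × 0.9583 × 12.48 = 0.95892
JPY→SEK→KRW→JPY: 0.08018 × 97.87 × 0.1088 = 0.85378
Maximum is JPY→KRW→NOK→JPY at 1.0195; arbitrage exists.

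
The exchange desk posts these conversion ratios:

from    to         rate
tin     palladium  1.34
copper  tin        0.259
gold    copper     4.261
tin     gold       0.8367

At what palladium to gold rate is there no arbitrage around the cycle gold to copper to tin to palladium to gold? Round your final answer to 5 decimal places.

0.67621

Known legs of the cycle: 4.261 × 0.259 × 1.34 = 1.47882266
For no arbitrage the full-cycle product must be 1, so the missing rate is 1 / 1.47882266 ≈ 0.6762136.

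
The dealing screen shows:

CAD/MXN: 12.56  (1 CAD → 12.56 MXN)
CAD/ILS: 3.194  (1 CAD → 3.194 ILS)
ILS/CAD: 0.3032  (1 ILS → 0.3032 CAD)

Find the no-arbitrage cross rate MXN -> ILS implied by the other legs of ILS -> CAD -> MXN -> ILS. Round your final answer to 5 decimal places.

0.26259

Known legs of the cycle: 0.3032 × 12.56 = 3.808192
For no arbitrage the full-cycle product must be 1, so the missing rate is 1 / 3.808192 ≈ 0.2625918.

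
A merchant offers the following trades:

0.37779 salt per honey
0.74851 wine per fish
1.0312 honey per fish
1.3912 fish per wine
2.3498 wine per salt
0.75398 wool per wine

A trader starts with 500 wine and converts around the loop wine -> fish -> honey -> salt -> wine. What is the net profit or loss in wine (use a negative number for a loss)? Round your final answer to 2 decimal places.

500 wine × 1.3912 = 695.6 fish
695.6 fish × 1.0312 = 717.30272 honey
717.30272 honey × 0.37779 = 270.9897945888 salt
270.9897945888 salt × 2.3498 = 636.77181932476224 wine
Net change: 636.77181932476224 − 500 = 136.77181932476224 wine

136.77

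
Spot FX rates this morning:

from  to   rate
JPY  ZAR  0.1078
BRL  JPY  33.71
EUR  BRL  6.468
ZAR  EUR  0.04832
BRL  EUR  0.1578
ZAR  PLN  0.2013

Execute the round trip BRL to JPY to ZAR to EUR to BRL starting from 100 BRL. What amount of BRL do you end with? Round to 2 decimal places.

113.57

100 BRL × 33.71 = 3371 JPY
3371 JPY × 0.1078 = 363.3938 ZAR
363.3938 ZAR × 0.04832 = 17.559188416 EUR
17.559188416 EUR × 6.468 = 113.572830674688 BRL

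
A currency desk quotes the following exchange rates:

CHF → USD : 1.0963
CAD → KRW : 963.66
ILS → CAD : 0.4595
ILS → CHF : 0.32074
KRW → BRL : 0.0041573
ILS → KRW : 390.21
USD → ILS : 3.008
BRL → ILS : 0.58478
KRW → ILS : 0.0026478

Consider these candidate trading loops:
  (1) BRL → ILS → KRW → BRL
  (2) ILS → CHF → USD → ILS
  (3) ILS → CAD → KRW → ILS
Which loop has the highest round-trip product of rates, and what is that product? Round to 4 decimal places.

1.1725

(1) 0.58478 × 390.21 × 0.0041573 = 0.94864
(2) 0.32074 × 1.0963 × 3.008 = 1.05769
(3) 0.4595 × 963.66 × 0.0026478 = 1.17245
Highest is cycle (3) at 1.1725 (>1, arbitrage).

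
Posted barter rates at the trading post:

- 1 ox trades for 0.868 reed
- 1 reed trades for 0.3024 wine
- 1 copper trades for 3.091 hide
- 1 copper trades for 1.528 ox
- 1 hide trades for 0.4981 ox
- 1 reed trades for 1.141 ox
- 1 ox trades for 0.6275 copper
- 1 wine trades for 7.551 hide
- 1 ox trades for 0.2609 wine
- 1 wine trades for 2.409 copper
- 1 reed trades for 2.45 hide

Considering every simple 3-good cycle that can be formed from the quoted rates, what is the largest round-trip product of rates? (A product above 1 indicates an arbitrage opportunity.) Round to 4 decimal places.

ox→reed→hide→ox: 0.868 × 2.45 × 0.4981 = 1.05926
ox→wine→hide→ox: 0.2609 × 7.551 × 0.4981 = 0.98128
copper→hide→ox→copper: 3.091 × 0.4981 × 0.6275 = 0.96612
copper→ox→wine→copper: 1.528 × 0.2609 × 2.409 = 0.96036
Maximum is ox→reed→hide→ox at 1.0593; arbitrage exists.

1.0593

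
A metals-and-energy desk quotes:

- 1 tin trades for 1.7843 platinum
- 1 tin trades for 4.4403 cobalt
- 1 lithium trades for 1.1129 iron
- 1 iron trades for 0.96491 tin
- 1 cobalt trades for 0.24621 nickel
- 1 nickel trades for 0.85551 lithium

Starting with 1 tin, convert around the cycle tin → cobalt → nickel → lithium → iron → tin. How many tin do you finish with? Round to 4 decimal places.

1.0044

1 tin × 4.4403 = 4.4403 cobalt
4.4403 cobalt × 0.24621 = 1.093246263 nickel
1.093246263 nickel × 0.85551 = 0.93528311045913 lithium
0.93528311045913 lithium × 1.1129 = 1.040876573629965777 iron
1.040876573629965777 iron × 0.96491 = 1.00435221466129027788507 tin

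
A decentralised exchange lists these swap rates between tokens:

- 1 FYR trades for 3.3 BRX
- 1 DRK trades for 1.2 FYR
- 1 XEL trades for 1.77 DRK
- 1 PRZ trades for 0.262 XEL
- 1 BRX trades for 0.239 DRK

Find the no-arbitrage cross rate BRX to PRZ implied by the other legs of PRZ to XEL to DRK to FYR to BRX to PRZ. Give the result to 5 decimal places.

0.54454

Known legs of the cycle: 0.262 × 1.77 × 1.2 × 3.3 = 1.8364104
For no arbitrage the full-cycle product must be 1, so the missing rate is 1 / 1.8364104 ≈ 0.5445406.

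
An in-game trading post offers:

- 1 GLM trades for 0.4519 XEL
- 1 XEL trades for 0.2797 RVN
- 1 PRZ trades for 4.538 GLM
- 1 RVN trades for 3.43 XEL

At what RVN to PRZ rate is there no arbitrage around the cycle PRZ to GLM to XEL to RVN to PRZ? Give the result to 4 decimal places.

1.7434

Known legs of the cycle: 4.538 × 0.4519 × 0.2797 = 0.57358699934
For no arbitrage the full-cycle product must be 1, so the missing rate is 1 / 0.57358699934 ≈ 1.743415.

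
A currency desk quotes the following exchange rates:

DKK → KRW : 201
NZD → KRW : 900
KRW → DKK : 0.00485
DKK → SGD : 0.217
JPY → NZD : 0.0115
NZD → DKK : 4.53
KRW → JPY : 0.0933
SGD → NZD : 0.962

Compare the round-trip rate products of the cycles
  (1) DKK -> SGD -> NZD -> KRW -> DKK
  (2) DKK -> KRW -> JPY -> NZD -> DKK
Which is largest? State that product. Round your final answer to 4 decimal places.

(1) 0.217 × 0.962 × 900 × 0.00485 = 0.91121
(2) 201 × 0.0933 × 0.0115 × 4.53 = 0.97695
Highest is cycle (2) at 0.9770 (≤1, no arbitrage).

0.9770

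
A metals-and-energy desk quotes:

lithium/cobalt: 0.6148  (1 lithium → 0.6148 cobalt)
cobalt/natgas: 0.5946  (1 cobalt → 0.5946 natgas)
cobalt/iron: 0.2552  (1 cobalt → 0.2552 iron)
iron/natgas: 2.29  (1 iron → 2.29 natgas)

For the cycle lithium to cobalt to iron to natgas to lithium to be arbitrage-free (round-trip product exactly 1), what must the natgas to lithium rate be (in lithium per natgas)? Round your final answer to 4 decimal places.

2.7832

Known legs of the cycle: 0.6148 × 0.2552 × 2.29 = 0.3592940384
For no arbitrage the full-cycle product must be 1, so the missing rate is 1 / 0.3592940384 ≈ 2.783236.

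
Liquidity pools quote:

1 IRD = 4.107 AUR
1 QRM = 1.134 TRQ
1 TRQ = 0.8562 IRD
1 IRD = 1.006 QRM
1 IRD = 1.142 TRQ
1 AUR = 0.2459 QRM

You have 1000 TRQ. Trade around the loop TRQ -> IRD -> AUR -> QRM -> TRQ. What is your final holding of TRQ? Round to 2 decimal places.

980.55

1000 TRQ × 0.8562 = 856.2 IRD
856.2 IRD × 4.107 = 3516.4134 AUR
3516.4134 AUR × 0.2459 = 864.68605506 QRM
864.68605506 QRM × 1.134 = 980.55398643804 TRQ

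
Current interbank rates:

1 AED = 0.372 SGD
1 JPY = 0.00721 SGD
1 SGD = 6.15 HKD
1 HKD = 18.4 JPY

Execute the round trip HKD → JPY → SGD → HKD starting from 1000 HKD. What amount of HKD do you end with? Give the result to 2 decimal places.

815.88

1000 HKD × 18.4 = 18400 JPY
18400 JPY × 0.00721 = 132.664 SGD
132.664 SGD × 6.15 = 815.8836 HKD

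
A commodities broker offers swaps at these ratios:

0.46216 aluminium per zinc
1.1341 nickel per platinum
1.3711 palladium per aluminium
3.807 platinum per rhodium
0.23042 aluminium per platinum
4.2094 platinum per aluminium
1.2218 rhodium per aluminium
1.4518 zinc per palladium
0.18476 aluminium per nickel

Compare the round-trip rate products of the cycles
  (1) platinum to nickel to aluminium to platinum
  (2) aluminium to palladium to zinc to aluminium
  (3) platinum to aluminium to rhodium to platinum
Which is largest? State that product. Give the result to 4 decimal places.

1.0718

(1) 1.1341 × 0.18476 × 4.2094 = 0.88202
(2) 1.3711 × 1.4518 × 0.46216 = 0.91996
(3) 0.23042 × 1.2218 × 3.807 = 1.07177
Highest is cycle (3) at 1.0718 (>1, arbitrage).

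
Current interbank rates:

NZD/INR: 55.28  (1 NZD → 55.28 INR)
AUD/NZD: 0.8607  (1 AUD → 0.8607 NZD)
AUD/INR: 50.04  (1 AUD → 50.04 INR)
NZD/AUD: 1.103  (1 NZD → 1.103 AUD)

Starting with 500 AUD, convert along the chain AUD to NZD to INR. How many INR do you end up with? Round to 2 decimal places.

500 AUD × 0.8607 = 430.35 NZD
430.35 NZD × 55.28 = 23789.748 INR

23789.75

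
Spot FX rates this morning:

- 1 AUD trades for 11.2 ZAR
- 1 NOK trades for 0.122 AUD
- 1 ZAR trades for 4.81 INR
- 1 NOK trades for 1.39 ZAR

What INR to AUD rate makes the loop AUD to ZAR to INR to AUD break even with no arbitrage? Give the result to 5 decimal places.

0.01856

Known legs of the cycle: 11.2 × 4.81 = 53.872
For no arbitrage the full-cycle product must be 1, so the missing rate is 1 / 53.872 ≈ 0.0185625.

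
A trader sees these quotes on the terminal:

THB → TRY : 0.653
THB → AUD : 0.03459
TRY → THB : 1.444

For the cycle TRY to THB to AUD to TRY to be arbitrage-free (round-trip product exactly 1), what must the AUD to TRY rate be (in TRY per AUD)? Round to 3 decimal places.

Known legs of the cycle: 1.444 × 0.03459 = 0.04994796
For no arbitrage the full-cycle product must be 1, so the missing rate is 1 / 0.04994796 ≈ 20.02084.

20.021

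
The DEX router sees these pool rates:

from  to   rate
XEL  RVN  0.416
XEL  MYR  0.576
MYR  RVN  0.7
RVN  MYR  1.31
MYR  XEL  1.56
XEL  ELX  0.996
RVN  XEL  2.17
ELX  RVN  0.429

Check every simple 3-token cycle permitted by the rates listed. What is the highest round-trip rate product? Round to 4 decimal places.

XEL→ELX→RVN→XEL: 0.996 × 0.429 × 2.17 = 0.92721
XEL→MYR→RVN→XEL: 0.576 × 0.7 × 2.17 = 0.87494
XEL→RVN→MYR→XEL: 0.416 × 1.31 × 1.56 = 0.85014
Maximum is XEL→ELX→RVN→XEL at 0.9272; no arbitrage — every cycle loses value.

0.9272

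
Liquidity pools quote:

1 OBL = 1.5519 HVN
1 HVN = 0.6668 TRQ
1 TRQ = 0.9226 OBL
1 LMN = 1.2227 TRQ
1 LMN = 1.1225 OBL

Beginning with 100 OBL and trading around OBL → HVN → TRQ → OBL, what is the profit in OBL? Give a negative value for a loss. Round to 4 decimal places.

-4.5287

100 OBL × 1.5519 = 155.19 HVN
155.19 HVN × 0.6668 = 103.480692 TRQ
103.480692 TRQ × 0.9226 = 95.4712864392 OBL
Net change: 95.4712864392 − 100 = -4.5287135608 OBL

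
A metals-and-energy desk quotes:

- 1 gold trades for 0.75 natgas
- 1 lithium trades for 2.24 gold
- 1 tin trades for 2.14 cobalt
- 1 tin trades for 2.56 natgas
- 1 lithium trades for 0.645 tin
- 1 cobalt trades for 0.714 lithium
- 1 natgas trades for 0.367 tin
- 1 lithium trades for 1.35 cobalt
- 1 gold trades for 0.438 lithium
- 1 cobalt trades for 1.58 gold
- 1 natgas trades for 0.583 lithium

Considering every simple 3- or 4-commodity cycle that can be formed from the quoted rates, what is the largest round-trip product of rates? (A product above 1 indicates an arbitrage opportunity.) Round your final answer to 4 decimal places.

cobalt→lithium→tin→cobalt: 0.714 × 0.645 × 2.14 = 0.98553
gold→natgas→lithium→gold: 0.75 × 0.583 × 2.24 = 0.97944
natgas→lithium→tin→natgas: 0.583 × 0.645 × 2.56 = 0.96265
cobalt→gold→lithium→tin→cobalt: 1.58 × 0.438 × 0.645 × 2.14 = 0.95522
cobalt→gold→lithium→cobalt: 1.58 × 0.438 × 1.35 = 0.93425
cobalt→gold→natgas→lithium→cobalt: 1.58 × 0.75 × 0.583 × 1.35 = 0.93265
cobalt→gold→natgas→tin→cobalt: 1.58 × 0.75 × 0.367 × 2.14 = 0.93068
Maximum is cobalt→lithium→tin→cobalt at 0.9855; no arbitrage — every cycle loses value.

0.9855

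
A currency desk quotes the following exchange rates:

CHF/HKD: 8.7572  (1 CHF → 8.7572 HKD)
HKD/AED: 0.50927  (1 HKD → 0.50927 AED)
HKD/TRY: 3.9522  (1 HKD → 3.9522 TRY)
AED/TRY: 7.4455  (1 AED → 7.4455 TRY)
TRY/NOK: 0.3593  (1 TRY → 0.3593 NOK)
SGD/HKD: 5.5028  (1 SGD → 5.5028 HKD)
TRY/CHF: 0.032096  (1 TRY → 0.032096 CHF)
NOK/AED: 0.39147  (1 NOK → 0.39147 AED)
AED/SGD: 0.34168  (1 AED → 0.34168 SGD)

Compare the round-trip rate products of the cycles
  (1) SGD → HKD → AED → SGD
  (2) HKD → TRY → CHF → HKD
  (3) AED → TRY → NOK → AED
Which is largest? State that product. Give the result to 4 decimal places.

(1) 5.5028 × 0.50927 × 0.34168 = 0.95753
(2) 3.9522 × 0.032096 × 8.7572 = 1.11085
(3) 7.4455 × 0.3593 × 0.39147 = 1.04725
Highest is cycle (2) at 1.1108 (>1, arbitrage).

1.1108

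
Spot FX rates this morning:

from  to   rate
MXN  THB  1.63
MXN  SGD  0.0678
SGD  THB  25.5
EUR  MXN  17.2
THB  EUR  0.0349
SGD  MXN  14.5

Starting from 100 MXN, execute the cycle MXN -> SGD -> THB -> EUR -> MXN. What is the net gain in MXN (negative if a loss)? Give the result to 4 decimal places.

100 MXN × 0.0678 = 6.78 SGD
6.78 SGD × 25.5 = 172.89 THB
172.89 THB × 0.0349 = 6.033861 EUR
6.033861 EUR × 17.2 = 103.7824092 MXN
Net change: 103.7824092 − 100 = 3.7824092 MXN

3.7824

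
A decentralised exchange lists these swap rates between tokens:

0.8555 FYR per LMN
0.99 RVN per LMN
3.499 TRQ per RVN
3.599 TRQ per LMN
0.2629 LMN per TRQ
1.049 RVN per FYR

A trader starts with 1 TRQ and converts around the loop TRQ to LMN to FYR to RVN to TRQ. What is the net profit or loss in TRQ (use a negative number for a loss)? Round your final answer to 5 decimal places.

1 TRQ × 0.2629 = 0.2629 LMN
0.2629 LMN × 0.8555 = 0.22491095 FYR
0.22491095 FYR × 1.049 = 0.23593158655 RVN
0.23593158655 RVN × 3.499 = 0.82552462133845 TRQ
Net change: 0.82552462133845 − 1 = -0.17447537866155 TRQ

-0.17448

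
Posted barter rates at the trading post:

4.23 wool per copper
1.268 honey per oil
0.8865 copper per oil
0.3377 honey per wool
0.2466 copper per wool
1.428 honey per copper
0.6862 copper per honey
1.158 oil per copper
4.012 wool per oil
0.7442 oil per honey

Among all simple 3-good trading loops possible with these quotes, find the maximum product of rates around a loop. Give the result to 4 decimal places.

1.1457

oil→wool→copper→oil: 4.012 × 0.2466 × 1.158 = 1.14568
oil→wool→honey→oil: 4.012 × 0.3377 × 0.7442 = 1.00828
oil→honey→copper→oil: 1.268 × 0.6862 × 1.158 = 1.00758
wool→honey→copper→wool: 0.3377 × 0.6862 × 4.23 = 0.98022
oil→copper→honey→oil: 0.8865 × 1.428 × 0.7442 = 0.94210
Maximum is oil→wool→copper→oil at 1.1457; arbitrage exists.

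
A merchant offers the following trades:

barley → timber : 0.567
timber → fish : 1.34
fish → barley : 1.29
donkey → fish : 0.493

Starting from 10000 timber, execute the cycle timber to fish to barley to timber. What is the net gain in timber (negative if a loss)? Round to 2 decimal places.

-198.84

10000 timber × 1.34 = 13400 fish
13400 fish × 1.29 = 17286 barley
17286 barley × 0.567 = 9801.162 timber
Net change: 9801.162 − 10000 = -198.838 timber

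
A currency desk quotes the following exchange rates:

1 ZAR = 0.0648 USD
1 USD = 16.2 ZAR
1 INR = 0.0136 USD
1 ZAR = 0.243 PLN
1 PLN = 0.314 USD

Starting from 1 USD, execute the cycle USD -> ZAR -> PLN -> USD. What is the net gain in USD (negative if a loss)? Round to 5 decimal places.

0.23609

1 USD × 16.2 = 16.2 ZAR
16.2 ZAR × 0.243 = 3.9366 PLN
3.9366 PLN × 0.314 = 1.2360924 USD
Net change: 1.2360924 − 1 = 0.2360924 USD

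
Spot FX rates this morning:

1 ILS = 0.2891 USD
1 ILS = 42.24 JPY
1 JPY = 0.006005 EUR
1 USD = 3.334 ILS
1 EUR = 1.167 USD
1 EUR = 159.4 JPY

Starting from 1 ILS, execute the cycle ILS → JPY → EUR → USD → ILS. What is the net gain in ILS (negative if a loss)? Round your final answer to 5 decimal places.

-0.01310

1 ILS × 42.24 = 42.24 JPY
42.24 JPY × 0.006005 = 0.2536512 EUR
0.2536512 EUR × 1.167 = 0.2960109504 USD
0.2960109504 USD × 3.334 = 0.9869005086336 ILS
Net change: 0.9869005086336 − 1 = -0.0130994913664 ILS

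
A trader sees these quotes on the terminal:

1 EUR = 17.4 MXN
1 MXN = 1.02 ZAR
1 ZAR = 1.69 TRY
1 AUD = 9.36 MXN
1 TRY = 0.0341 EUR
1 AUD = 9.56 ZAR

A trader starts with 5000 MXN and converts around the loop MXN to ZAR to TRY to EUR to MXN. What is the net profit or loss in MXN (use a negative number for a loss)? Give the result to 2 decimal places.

5000 MXN × 1.02 = 5100 ZAR
5100 ZAR × 1.69 = 8619 TRY
8619 TRY × 0.0341 = 293.9079 EUR
293.9079 EUR × 17.4 = 5113.99746 MXN
Net change: 5113.99746 − 5000 = 113.99746 MXN

114.00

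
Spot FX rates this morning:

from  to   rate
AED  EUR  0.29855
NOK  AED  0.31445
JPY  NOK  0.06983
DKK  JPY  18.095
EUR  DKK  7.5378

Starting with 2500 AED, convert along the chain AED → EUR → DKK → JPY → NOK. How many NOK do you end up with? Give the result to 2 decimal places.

2500 AED × 0.29855 = 746.375 EUR
746.375 EUR × 7.5378 = 5626.025475 DKK
5626.025475 DKK × 18.095 = 101802.930970125 JPY
101802.930970125 JPY × 0.06983 = 7108.89866964382875 NOK

7108.90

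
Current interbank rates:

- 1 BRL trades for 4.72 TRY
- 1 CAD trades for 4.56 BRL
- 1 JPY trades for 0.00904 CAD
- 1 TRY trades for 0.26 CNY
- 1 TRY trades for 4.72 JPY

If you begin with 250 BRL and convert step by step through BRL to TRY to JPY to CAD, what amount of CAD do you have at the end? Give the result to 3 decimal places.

50.349

250 BRL × 4.72 = 1180 TRY
1180 TRY × 4.72 = 5569.6 JPY
5569.6 JPY × 0.00904 = 50.349184 CAD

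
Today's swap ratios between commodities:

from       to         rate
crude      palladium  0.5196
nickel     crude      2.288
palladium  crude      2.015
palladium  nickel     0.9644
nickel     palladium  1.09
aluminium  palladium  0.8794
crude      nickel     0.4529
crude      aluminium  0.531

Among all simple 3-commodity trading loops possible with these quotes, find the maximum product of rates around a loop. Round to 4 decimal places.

palladium→nickel→crude→palladium: 0.9644 × 2.288 × 0.5196 = 1.14652
palladium→crude→nickel→palladium: 2.015 × 0.4529 × 1.09 = 0.99473
palladium→crude→aluminium→palladium: 2.015 × 0.531 × 0.8794 = 0.94093
Maximum is palladium→nickel→crude→palladium at 1.1465; arbitrage exists.

1.1465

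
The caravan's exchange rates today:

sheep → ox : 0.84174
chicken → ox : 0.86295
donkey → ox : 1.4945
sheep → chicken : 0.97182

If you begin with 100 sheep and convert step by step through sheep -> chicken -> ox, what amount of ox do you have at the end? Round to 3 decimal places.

83.863

100 sheep × 0.97182 = 97.182 chicken
97.182 chicken × 0.86295 = 83.8632069 ox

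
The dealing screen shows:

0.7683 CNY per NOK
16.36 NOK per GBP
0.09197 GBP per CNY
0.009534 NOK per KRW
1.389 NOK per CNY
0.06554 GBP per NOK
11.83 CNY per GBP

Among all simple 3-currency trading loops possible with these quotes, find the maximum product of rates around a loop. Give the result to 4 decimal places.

GBP→NOK→CNY→GBP: 16.36 × 0.7683 × 0.09197 = 1.15601
GBP→CNY→NOK→GBP: 11.83 × 1.389 × 0.06554 = 1.07694
Maximum is GBP→NOK→CNY→GBP at 1.1560; arbitrage exists.

1.1560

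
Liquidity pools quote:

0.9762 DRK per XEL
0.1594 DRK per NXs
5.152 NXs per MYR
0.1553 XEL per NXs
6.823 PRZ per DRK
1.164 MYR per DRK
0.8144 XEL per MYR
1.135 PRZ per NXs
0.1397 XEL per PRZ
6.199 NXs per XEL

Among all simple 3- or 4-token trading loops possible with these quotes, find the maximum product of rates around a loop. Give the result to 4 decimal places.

NXs→PRZ→XEL→NXs: 1.135 × 0.1397 × 6.199 = 0.98291
MYR→NXs→DRK→MYR: 5.152 × 0.1594 × 1.164 = 0.95591
DRK→PRZ→XEL→NXs→DRK: 6.823 × 0.1397 × 6.199 × 0.1594 = 0.94185
MYR→XEL→NXs→DRK→MYR: 0.8144 × 6.199 × 0.1594 × 1.164 = 0.93670
DRK→PRZ→XEL→DRK: 6.823 × 0.1397 × 0.9762 = 0.93049
MYR→XEL→DRK→MYR: 0.8144 × 0.9762 × 1.164 = 0.92540
MYR→NXs→XEL→DRK→MYR: 5.152 × 0.1553 × 0.9762 × 1.164 = 0.90916
Maximum is NXs→PRZ→XEL→NXs at 0.9829; no arbitrage — every cycle loses value.

0.9829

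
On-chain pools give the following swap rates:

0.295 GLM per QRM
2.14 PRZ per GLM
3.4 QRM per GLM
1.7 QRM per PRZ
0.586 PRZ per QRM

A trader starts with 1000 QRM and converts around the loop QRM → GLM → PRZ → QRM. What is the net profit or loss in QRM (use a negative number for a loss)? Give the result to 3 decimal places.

1000 QRM × 0.295 = 295 GLM
295 GLM × 2.14 = 631.3 PRZ
631.3 PRZ × 1.7 = 1073.21 QRM
Net change: 1073.21 − 1000 = 73.21 QRM

73.210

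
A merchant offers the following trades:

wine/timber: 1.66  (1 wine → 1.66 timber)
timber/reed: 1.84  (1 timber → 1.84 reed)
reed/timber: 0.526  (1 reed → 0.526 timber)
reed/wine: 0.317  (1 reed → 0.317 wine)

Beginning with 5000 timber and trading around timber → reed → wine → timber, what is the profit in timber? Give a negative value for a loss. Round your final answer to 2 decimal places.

5000 timber × 1.84 = 9200 reed
9200 reed × 0.317 = 2916.4 wine
2916.4 wine × 1.66 = 4841.224 timber
Net change: 4841.224 − 5000 = -158.776 timber

-158.78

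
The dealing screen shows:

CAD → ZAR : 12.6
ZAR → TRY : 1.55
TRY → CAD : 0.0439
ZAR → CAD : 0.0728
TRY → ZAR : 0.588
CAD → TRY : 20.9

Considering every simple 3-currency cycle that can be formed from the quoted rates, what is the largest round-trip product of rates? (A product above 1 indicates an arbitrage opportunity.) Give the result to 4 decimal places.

CAD→TRY→ZAR→CAD: 20.9 × 0.588 × 0.0728 = 0.89465
CAD→ZAR→TRY→CAD: 12.6 × 1.55 × 0.0439 = 0.85737
Maximum is CAD→TRY→ZAR→CAD at 0.8947; no arbitrage — every cycle loses value.

0.8947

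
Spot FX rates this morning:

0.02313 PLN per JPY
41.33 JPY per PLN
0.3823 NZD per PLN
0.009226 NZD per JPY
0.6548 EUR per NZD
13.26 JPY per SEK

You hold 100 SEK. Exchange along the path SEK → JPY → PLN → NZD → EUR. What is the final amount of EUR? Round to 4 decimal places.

7.6777

100 SEK × 13.26 = 1326 JPY
1326 JPY × 0.02313 = 30.67038 PLN
30.67038 PLN × 0.3823 = 11.725286274 NZD
11.725286274 NZD × 0.6548 = 7.6777174522152 EUR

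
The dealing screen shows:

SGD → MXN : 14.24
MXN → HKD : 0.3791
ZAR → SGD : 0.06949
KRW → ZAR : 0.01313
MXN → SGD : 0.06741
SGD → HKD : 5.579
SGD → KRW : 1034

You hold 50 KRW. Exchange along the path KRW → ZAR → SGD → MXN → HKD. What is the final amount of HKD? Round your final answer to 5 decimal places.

0.24628

50 KRW × 0.01313 = 0.6565 ZAR
0.6565 ZAR × 0.06949 = 0.045620185 SGD
0.045620185 SGD × 14.24 = 0.6496314344 MXN
0.6496314344 MXN × 0.3791 = 0.24627527678104 HKD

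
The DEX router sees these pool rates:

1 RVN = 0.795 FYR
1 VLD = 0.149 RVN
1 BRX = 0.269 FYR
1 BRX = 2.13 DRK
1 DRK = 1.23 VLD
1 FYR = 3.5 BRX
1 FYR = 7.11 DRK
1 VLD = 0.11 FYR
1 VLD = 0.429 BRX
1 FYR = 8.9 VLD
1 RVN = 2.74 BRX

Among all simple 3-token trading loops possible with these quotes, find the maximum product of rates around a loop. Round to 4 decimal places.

VLD→BRX→DRK→VLD: 0.429 × 2.13 × 1.23 = 1.12394
VLD→RVN→FYR→VLD: 0.149 × 0.795 × 8.9 = 1.05425
VLD→BRX→FYR→VLD: 0.429 × 0.269 × 8.9 = 1.02707
VLD→FYR→DRK→VLD: 0.11 × 7.11 × 1.23 = 0.96198
Maximum is VLD→BRX→DRK→VLD at 1.1239; arbitrage exists.

1.1239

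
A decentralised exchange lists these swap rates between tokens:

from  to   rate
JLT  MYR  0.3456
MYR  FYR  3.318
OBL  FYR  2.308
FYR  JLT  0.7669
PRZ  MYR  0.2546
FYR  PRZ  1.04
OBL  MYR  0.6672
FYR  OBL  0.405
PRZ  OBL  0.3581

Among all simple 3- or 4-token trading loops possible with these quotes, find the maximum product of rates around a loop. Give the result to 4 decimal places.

0.8966

FYR→OBL→MYR→FYR: 0.405 × 0.6672 × 3.318 = 0.89658
FYR→JLT→MYR→FYR: 0.7669 × 0.3456 × 3.318 = 0.87940
FYR→PRZ→MYR→FYR: 1.04 × 0.2546 × 3.318 = 0.87855
FYR→PRZ→OBL→FYR: 1.04 × 0.3581 × 2.308 = 0.85955
FYR→PRZ→OBL→MYR→FYR: 1.04 × 0.3581 × 0.6672 × 3.318 = 0.82446
Maximum is FYR→OBL→MYR→FYR at 0.8966; no arbitrage — every cycle loses value.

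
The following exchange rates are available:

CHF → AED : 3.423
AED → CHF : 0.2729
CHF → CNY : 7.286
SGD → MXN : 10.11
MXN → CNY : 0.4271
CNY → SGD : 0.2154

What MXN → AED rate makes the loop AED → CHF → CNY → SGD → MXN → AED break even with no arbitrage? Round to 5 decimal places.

Known legs of the cycle: 0.2729 × 7.286 × 0.2154 × 10.11 = 4.3300165582836
For no arbitrage the full-cycle product must be 1, so the missing rate is 1 / 4.3300165582836 ≈ 0.2309460.

0.23095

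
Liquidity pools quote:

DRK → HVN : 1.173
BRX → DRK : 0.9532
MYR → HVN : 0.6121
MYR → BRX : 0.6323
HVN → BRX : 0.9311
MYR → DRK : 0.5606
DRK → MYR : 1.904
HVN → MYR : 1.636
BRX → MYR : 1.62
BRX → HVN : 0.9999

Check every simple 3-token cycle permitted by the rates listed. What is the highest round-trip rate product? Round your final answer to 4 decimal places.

1.1476

BRX→DRK→MYR→BRX: 0.9532 × 1.904 × 0.6323 = 1.14756
HVN→MYR→DRK→HVN: 1.636 × 0.5606 × 1.173 = 1.07581
BRX→DRK→HVN→BRX: 0.9532 × 1.173 × 0.9311 = 1.04107
BRX→HVN→MYR→BRX: 0.9999 × 1.636 × 0.6323 = 1.03434
BRX→MYR→HVN→BRX: 1.62 × 0.6121 × 0.9311 = 0.92328
Maximum is BRX→DRK→MYR→BRX at 1.1476; arbitrage exists.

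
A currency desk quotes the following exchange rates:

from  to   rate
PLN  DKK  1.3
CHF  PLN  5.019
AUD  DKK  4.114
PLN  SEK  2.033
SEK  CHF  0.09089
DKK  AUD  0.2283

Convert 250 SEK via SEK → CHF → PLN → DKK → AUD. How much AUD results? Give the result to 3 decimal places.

33.847

250 SEK × 0.09089 = 22.7225 CHF
22.7225 CHF × 5.019 = 114.0442275 PLN
114.0442275 PLN × 1.3 = 148.25749575 DKK
148.25749575 DKK × 0.2283 = 33.847186279725 AUD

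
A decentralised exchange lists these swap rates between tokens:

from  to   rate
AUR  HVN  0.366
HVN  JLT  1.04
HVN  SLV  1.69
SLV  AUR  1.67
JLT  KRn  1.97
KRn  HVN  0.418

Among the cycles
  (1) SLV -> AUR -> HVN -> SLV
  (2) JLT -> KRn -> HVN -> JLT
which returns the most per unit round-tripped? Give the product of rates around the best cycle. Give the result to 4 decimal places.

(1) 1.67 × 0.366 × 1.69 = 1.03296
(2) 1.97 × 0.418 × 1.04 = 0.85640
Highest is cycle (1) at 1.0330 (>1, arbitrage).

1.0330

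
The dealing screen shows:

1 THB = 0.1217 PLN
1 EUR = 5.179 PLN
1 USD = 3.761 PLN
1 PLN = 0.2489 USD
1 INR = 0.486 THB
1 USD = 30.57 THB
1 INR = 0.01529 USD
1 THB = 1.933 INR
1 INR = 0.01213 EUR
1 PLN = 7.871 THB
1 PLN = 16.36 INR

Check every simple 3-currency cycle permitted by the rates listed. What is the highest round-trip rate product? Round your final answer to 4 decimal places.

1.0278

PLN→INR→EUR→PLN: 16.36 × 0.01213 × 5.179 = 1.02776
PLN→INR→THB→PLN: 16.36 × 0.486 × 0.1217 = 0.96763
USD→PLN→INR→USD: 3.761 × 16.36 × 0.01529 = 0.94079
USD→THB→PLN→USD: 30.57 × 0.1217 × 0.2489 = 0.92600
USD→THB→INR→USD: 30.57 × 1.933 × 0.01529 = 0.90351
Maximum is PLN→INR→EUR→PLN at 1.0278; arbitrage exists.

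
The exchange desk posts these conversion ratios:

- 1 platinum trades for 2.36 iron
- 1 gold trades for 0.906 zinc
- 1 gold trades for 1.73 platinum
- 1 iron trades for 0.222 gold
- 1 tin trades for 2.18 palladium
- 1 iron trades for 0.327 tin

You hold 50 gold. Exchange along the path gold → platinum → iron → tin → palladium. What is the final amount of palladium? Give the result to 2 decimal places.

50 gold × 1.73 = 86.5 platinum
86.5 platinum × 2.36 = 204.14 iron
204.14 iron × 0.327 = 66.75378 tin
66.75378 tin × 2.18 = 145.5232404 palladium

145.52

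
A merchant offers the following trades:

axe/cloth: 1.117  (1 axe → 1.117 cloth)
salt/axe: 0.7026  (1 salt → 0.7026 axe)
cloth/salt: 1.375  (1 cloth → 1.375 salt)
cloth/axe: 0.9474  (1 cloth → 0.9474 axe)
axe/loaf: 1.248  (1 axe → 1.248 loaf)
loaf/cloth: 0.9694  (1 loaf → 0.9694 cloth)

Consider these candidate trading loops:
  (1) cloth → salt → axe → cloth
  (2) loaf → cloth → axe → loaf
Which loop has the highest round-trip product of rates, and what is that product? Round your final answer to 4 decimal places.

1.1462

(1) 1.375 × 0.7026 × 1.117 = 1.07911
(2) 0.9694 × 0.9474 × 1.248 = 1.14618
Highest is cycle (2) at 1.1462 (>1, arbitrage).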